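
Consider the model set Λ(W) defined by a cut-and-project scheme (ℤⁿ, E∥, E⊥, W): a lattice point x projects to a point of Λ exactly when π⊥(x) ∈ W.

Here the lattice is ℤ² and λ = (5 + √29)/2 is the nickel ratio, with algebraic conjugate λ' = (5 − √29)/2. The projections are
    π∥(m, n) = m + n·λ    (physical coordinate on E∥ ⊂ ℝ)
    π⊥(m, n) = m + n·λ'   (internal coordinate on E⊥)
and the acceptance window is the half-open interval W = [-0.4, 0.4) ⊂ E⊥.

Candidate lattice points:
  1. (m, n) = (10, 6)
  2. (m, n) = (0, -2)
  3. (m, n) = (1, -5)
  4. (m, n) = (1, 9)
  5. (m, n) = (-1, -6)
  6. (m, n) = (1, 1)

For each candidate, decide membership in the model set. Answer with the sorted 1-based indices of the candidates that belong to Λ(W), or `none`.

2, 5

Compute λ' = (5−√29)/2 = -0.19258, so π⊥(m,n) = m -0.19258·n.
candidate 1: (m,n)=(10,6) → π∥ = 10+6·λ ≈ 41.15549, π⊥ = 10+6·λ' ≈ 8.84451 ∉ [-0.4, 0.4) ⇒ out
candidate 2: (m,n)=(0,-2) → π∥ = 0-2·λ ≈ -10.38516, π⊥ = 0-2·λ' ≈ 0.38516 ∈ [-0.4, 0.4) ⇒ IN Λ
candidate 3: (m,n)=(1,-5) → π∥ = 1-5·λ ≈ -24.96291, π⊥ = 1-5·λ' ≈ 1.96291 ∉ [-0.4, 0.4) ⇒ out
candidate 4: (m,n)=(1,9) → π∥ = 1+9·λ ≈ 47.73324, π⊥ = 1+9·λ' ≈ -0.73324 ∉ [-0.4, 0.4) ⇒ out
candidate 5: (m,n)=(-1,-6) → π∥ = -1-6·λ ≈ -32.15549, π⊥ = -1-6·λ' ≈ 0.15549 ∈ [-0.4, 0.4) ⇒ IN Λ
candidate 6: (m,n)=(1,1) → π∥ = 1+1·λ ≈ 6.19258, π⊥ = 1+1·λ' ≈ 0.80742 ∉ [-0.4, 0.4) ⇒ out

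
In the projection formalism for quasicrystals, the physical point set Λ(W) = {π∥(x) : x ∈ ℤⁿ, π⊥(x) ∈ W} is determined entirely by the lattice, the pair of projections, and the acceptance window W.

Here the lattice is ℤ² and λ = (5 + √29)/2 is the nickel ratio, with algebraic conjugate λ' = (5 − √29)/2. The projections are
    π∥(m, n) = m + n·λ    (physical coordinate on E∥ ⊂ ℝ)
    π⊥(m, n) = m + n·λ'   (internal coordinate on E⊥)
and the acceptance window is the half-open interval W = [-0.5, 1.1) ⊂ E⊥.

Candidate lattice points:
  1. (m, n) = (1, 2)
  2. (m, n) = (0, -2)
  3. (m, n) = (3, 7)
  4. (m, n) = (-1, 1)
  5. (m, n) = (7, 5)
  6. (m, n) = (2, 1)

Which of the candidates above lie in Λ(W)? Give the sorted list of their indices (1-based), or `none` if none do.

1, 2

λ' = (5−√29)/2 ≈ -0.19258.
candidate 1: (m,n)=(1,2) → π∥ = 1+2·λ ≈ 11.38516, π⊥ = 1+2·λ' ≈ 0.61484 ∈ [-0.5, 1.1) ⇒ IN Λ
candidate 2: (m,n)=(0,-2) → π∥ = 0-2·λ ≈ -10.38516, π⊥ = 0-2·λ' ≈ 0.38516 ∈ [-0.5, 1.1) ⇒ IN Λ
candidate 3: (m,n)=(3,7) → π∥ = 3+7·λ ≈ 39.34808, π⊥ = 3+7·λ' ≈ 1.65192 ∉ [-0.5, 1.1) ⇒ out
candidate 4: (m,n)=(-1,1) → π∥ = -1+1·λ ≈ 4.19258, π⊥ = -1+1·λ' ≈ -1.19258 ∉ [-0.5, 1.1) ⇒ out
candidate 5: (m,n)=(7,5) → π∥ = 7+5·λ ≈ 32.96291, π⊥ = 7+5·λ' ≈ 6.03709 ∉ [-0.5, 1.1) ⇒ out
candidate 6: (m,n)=(2,1) → π∥ = 2+1·λ ≈ 7.19258, π⊥ = 2+1·λ' ≈ 1.80742 ∉ [-0.5, 1.1) ⇒ out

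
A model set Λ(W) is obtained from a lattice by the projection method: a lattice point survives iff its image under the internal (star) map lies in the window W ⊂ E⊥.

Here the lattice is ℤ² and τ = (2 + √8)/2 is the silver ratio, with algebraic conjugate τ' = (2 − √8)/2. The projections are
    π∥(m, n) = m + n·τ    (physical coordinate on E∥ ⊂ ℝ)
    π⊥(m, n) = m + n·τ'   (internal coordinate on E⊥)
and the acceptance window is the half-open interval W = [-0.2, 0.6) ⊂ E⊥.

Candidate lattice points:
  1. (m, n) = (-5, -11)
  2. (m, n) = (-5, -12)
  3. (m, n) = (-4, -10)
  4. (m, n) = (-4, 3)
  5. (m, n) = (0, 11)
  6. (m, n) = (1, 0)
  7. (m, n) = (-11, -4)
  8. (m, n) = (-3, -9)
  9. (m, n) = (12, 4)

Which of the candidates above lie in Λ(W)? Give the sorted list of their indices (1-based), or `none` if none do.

Compute τ' = (2−√8)/2 = -0.41421, so π⊥(m,n) = m -0.41421·n.
candidate 1: (m,n)=(-5,-11) → π∥ = -5-11·τ ≈ -31.55635, π⊥ = -5-11·τ' ≈ -0.44365 ∉ [-0.2, 0.6) ⇒ out
candidate 2: (m,n)=(-5,-12) → π∥ = -5-12·τ ≈ -33.97056, π⊥ = -5-12·τ' ≈ -0.02944 ∈ [-0.2, 0.6) ⇒ IN Λ
candidate 3: (m,n)=(-4,-10) → π∥ = -4-10·τ ≈ -28.14214, π⊥ = -4-10·τ' ≈ 0.14214 ∈ [-0.2, 0.6) ⇒ IN Λ
candidate 4: (m,n)=(-4,3) → π∥ = -4+3·τ ≈ 3.24264, π⊥ = -4+3·τ' ≈ -5.24264 ∉ [-0.2, 0.6) ⇒ out
candidate 5: (m,n)=(0,11) → π∥ = 0+11·τ ≈ 26.55635, π⊥ = 0+11·τ' ≈ -4.55635 ∉ [-0.2, 0.6) ⇒ out
candidate 6: (m,n)=(1,0) → π∥ = 1+0·τ ≈ 1.00000, π⊥ = 1+0·τ' ≈ 1.00000 ∉ [-0.2, 0.6) ⇒ out
candidate 7: (m,n)=(-11,-4) → π∥ = -11-4·τ ≈ -20.65685, π⊥ = -11-4·τ' ≈ -9.34315 ∉ [-0.2, 0.6) ⇒ out
candidate 8: (m,n)=(-3,-9) → π∥ = -3-9·τ ≈ -24.72792, π⊥ = -3-9·τ' ≈ 0.72792 ∉ [-0.2, 0.6) ⇒ out
candidate 9: (m,n)=(12,4) → π∥ = 12+4·τ ≈ 21.65685, π⊥ = 12+4·τ' ≈ 10.34315 ∉ [-0.2, 0.6) ⇒ out

2, 3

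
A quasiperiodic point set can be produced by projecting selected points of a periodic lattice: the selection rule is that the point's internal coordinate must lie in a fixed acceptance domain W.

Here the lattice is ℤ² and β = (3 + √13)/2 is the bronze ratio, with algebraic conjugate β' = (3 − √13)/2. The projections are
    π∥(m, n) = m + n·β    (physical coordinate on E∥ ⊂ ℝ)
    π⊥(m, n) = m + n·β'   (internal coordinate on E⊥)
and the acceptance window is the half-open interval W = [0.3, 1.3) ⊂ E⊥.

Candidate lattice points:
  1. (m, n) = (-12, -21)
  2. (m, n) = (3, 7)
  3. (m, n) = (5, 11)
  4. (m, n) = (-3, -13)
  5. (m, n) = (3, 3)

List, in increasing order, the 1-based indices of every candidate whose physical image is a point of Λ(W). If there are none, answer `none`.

β' = (3−√13)/2 ≈ -0.30278.
#1 (-12,-21): internal coord -12 + (-21)·β' = -5.64171; -5.64171 ∉ [0.3, 1.3) → out
#2 (3,7): internal coord 3 + (7)·β' = +0.88057; +0.88057 ∈ [0.3, 1.3) → IN Λ
#3 (5,11): internal coord 5 + (11)·β' = +1.66947; +1.66947 ∉ [0.3, 1.3) → out
#4 (-3,-13): internal coord -3 + (-13)·β' = +0.93608; +0.93608 ∈ [0.3, 1.3) → IN Λ
#5 (3,3): internal coord 3 + (3)·β' = +2.09167; +2.09167 ∉ [0.3, 1.3) → out

2, 4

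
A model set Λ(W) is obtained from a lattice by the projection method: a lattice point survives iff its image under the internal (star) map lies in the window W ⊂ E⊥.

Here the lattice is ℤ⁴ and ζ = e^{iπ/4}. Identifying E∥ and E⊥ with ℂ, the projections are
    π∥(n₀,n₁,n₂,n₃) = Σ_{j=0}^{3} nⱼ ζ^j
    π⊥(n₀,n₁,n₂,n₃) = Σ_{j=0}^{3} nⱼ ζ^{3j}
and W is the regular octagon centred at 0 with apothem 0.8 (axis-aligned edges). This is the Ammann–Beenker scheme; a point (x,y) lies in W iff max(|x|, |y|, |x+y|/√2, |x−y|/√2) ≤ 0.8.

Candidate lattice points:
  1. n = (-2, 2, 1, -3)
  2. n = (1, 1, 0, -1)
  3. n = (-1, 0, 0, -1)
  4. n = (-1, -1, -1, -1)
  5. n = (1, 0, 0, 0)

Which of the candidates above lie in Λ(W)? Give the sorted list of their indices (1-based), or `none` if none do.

2

Internal map: ζ^{3j} for j=0..3 gives (1,0), (−√2/2,√2/2), (0,−1), (√2/2,√2/2).
#1 (-2, 2, 1, -3): internal (-5.53553, -1.70711); octagon support 5.53553 vs apothem 0.8 → ∉ W
#2 (1, 1, 0, -1): internal (-0.41421, 0.00000); octagon support 0.41421 vs apothem 0.8 → ∈ W
#3 (-1, 0, 0, -1): internal (-1.70711, -0.70711); octagon support 1.70711 vs apothem 0.8 → ∉ W
#4 (-1, -1, -1, -1): internal (-1.00000, -0.41421); octagon support 1.00000 vs apothem 0.8 → ∉ W
#5 (1, 0, 0, 0): internal (1.00000, 0.00000); octagon support 1.00000 vs apothem 0.8 → ∉ W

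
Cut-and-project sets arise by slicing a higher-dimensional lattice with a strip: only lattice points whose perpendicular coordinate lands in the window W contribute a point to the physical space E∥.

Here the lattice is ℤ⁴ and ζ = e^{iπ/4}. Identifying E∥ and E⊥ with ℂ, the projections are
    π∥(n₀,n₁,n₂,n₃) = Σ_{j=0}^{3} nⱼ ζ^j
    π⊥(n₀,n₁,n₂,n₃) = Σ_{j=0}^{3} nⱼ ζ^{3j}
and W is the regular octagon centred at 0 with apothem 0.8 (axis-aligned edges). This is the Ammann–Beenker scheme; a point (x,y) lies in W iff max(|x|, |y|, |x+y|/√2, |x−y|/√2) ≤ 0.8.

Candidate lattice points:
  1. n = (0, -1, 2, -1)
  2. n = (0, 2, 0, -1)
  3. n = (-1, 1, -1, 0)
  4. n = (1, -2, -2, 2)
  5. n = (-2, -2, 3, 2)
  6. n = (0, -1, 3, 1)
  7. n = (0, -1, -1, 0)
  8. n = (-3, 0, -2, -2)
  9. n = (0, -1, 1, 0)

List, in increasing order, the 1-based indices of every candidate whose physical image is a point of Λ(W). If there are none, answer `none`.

7

π⊥(n) = n₀ + n₁ζ³ + n₂ζ⁶ + n₃ζ⁹ where ζ = e^{iπ/4}.
#1 (0, -1, 2, -1): internal (0.0000, -3.4142); octagon support 3.4142 vs apothem 0.8 → ∉ W
#2 (0, 2, 0, -1): internal (-2.1213, 0.7071); octagon support 2.1213 vs apothem 0.8 → ∉ W
#3 (-1, 1, -1, 0): internal (-1.7071, 1.7071); octagon support 2.4142 vs apothem 0.8 → ∉ W
#4 (1, -2, -2, 2): internal (3.8284, 2.0000); octagon support 4.1213 vs apothem 0.8 → ∉ W
#5 (-2, -2, 3, 2): internal (0.8284, -3.0000); octagon support 3.0000 vs apothem 0.8 → ∉ W
#6 (0, -1, 3, 1): internal (1.4142, -3.0000); octagon support 3.1213 vs apothem 0.8 → ∉ W
#7 (0, -1, -1, 0): internal (0.7071, 0.2929); octagon support 0.7071 vs apothem 0.8 → ∈ W
#8 (-3, 0, -2, -2): internal (-4.4142, 0.5858); octagon support 4.4142 vs apothem 0.8 → ∉ W
#9 (0, -1, 1, 0): internal (0.7071, -1.7071); octagon support 1.7071 vs apothem 0.8 → ∉ W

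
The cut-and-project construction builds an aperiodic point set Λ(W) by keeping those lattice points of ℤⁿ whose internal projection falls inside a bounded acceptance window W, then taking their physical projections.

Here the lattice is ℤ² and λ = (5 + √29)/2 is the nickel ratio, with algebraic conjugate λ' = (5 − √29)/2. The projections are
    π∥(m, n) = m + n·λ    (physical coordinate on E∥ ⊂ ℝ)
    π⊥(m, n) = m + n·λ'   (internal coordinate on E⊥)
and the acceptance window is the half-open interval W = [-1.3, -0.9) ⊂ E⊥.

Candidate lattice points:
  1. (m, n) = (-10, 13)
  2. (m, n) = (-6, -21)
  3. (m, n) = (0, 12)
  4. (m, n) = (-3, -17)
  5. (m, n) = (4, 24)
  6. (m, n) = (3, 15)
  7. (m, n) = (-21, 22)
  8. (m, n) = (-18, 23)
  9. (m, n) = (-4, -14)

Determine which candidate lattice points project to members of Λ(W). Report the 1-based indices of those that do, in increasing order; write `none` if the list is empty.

none

Numerically λ ≈ 5.1926 and λ' = −1/λ ≈ -0.1926.
[1] lift (-10,13): star map gives -12.5036; window check -1.3 ≤ -12.5036 < -0.9 is false → out
[2] lift (-6,-21): star map gives -1.9558; window check -1.3 ≤ -1.9558 < -0.9 is false → out
[3] lift (0,12): star map gives -2.3110; window check -1.3 ≤ -2.3110 < -0.9 is false → out
[4] lift (-3,-17): star map gives 0.2739; window check -1.3 ≤ 0.2739 < -0.9 is false → out
[5] lift (4,24): star map gives -0.6220; window check -1.3 ≤ -0.6220 < -0.9 is false → out
[6] lift (3,15): star map gives 0.1113; window check -1.3 ≤ 0.1113 < -0.9 is false → out
[7] lift (-21,22): star map gives -25.2368; window check -1.3 ≤ -25.2368 < -0.9 is false → out
[8] lift (-18,23): star map gives -22.4294; window check -1.3 ≤ -22.4294 < -0.9 is false → out
[9] lift (-4,-14): star map gives -1.3038; window check -1.3 ≤ -1.3038 < -0.9 is false → out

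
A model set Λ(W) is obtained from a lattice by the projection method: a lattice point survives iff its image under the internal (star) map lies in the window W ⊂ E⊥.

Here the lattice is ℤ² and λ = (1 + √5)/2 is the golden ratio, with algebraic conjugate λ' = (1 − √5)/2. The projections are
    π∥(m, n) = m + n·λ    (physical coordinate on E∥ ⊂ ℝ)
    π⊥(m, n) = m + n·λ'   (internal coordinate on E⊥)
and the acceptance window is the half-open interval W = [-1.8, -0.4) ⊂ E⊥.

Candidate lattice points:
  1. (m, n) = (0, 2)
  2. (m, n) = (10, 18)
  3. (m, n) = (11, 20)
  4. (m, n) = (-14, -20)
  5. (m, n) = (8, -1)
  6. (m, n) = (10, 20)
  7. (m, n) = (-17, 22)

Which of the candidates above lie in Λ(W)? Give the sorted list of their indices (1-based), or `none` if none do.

1, 2, 3, 4

Numerically λ ≈ 1.6180 and λ' = −1/λ ≈ -0.6180.
[1] lift (0,2): star map gives -1.2361; window check -1.8 ≤ -1.2361 < -0.4 is true → IN Λ
[2] lift (10,18): star map gives -1.1246; window check -1.8 ≤ -1.1246 < -0.4 is true → IN Λ
[3] lift (11,20): star map gives -1.3607; window check -1.8 ≤ -1.3607 < -0.4 is true → IN Λ
[4] lift (-14,-20): star map gives -1.6393; window check -1.8 ≤ -1.6393 < -0.4 is true → IN Λ
[5] lift (8,-1): star map gives 8.6180; window check -1.8 ≤ 8.6180 < -0.4 is false → out
[6] lift (10,20): star map gives -2.3607; window check -1.8 ≤ -2.3607 < -0.4 is false → out
[7] lift (-17,22): star map gives -30.5967; window check -1.8 ≤ -30.5967 < -0.4 is false → out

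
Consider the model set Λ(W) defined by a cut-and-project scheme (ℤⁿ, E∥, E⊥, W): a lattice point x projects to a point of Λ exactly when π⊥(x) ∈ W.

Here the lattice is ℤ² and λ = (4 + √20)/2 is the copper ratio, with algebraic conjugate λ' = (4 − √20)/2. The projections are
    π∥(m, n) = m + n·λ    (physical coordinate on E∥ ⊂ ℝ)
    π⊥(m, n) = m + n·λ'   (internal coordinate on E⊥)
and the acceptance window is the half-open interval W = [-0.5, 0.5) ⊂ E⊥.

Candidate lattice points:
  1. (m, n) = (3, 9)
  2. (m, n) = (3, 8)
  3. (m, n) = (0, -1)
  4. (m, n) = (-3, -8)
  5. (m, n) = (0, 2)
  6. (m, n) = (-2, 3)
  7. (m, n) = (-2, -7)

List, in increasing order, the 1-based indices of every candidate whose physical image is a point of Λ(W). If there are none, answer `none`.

3, 5, 7

Compute λ' = (4−√20)/2 = -0.236068, so π⊥(m,n) = m -0.236068·n.
#1 (3,9): internal coord 3 + (9)·λ' = +0.875388; +0.875388 ∉ [-0.5, 0.5) → out
#2 (3,8): internal coord 3 + (8)·λ' = +1.111456; +1.111456 ∉ [-0.5, 0.5) → out
#3 (0,-1): internal coord 0 + (-1)·λ' = +0.236068; +0.236068 ∈ [-0.5, 0.5) → IN Λ
#4 (-3,-8): internal coord -3 + (-8)·λ' = -1.111456; -1.111456 ∉ [-0.5, 0.5) → out
#5 (0,2): internal coord 0 + (2)·λ' = -0.472136; -0.472136 ∈ [-0.5, 0.5) → IN Λ
#6 (-2,3): internal coord -2 + (3)·λ' = -2.708204; -2.708204 ∉ [-0.5, 0.5) → out
#7 (-2,-7): internal coord -2 + (-7)·λ' = -0.347524; -0.347524 ∈ [-0.5, 0.5) → IN Λ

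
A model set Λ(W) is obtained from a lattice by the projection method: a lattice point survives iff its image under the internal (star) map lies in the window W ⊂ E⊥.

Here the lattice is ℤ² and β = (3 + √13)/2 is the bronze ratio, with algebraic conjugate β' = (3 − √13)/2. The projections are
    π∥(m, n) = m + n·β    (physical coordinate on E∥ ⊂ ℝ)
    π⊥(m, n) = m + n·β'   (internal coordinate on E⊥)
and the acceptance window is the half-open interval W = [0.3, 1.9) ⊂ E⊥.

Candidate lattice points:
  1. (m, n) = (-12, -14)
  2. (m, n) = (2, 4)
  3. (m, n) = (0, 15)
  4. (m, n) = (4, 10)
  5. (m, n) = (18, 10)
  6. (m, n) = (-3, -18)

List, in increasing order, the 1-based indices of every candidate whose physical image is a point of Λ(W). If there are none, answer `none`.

2, 4

β' = (3−√13)/2 ≈ -0.3028.
candidate 1: (m,n)=(-12,-14) → π∥ = -12-14·β ≈ -58.2389, π⊥ = -12-14·β' ≈ -7.7611 ∉ [0.3, 1.9) ⇒ out
candidate 2: (m,n)=(2,4) → π∥ = 2+4·β ≈ 15.2111, π⊥ = 2+4·β' ≈ 0.7889 ∈ [0.3, 1.9) ⇒ IN Λ
candidate 3: (m,n)=(0,15) → π∥ = 0+15·β ≈ 49.5416, π⊥ = 0+15·β' ≈ -4.5416 ∉ [0.3, 1.9) ⇒ out
candidate 4: (m,n)=(4,10) → π∥ = 4+10·β ≈ 37.0278, π⊥ = 4+10·β' ≈ 0.9722 ∈ [0.3, 1.9) ⇒ IN Λ
candidate 5: (m,n)=(18,10) → π∥ = 18+10·β ≈ 51.0278, π⊥ = 18+10·β' ≈ 14.9722 ∉ [0.3, 1.9) ⇒ out
candidate 6: (m,n)=(-3,-18) → π∥ = -3-18·β ≈ -62.4500, π⊥ = -3-18·β' ≈ 2.4500 ∉ [0.3, 1.9) ⇒ out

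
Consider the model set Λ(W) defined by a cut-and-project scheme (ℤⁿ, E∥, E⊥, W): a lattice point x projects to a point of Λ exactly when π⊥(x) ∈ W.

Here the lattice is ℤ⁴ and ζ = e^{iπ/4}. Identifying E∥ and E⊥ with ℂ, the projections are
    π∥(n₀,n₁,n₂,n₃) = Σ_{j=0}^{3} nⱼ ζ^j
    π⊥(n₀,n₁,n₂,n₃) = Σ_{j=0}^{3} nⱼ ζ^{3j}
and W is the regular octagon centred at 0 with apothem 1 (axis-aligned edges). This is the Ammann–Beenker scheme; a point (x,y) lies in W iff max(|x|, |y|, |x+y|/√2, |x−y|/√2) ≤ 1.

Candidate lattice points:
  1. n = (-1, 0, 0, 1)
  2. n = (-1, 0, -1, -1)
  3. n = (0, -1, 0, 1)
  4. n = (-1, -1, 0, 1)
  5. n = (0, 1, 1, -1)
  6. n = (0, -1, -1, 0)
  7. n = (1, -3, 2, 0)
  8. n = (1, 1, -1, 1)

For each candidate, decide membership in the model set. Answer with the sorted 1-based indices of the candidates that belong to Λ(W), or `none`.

Internal map: ζ^{3j} for j=0..3 gives (1,0), (−√2/2,√2/2), (0,−1), (√2/2,√2/2).
candidate 1: n = (-1, 0, 0, 1) → π⊥ ≈ (-0.29289, +0.70711); max(|x|,|y|,|x±y|/√2) = 0.70711 ≤ 1 ⇒ ∈ W
candidate 2: n = (-1, 0, -1, -1) → π⊥ ≈ (-1.70711, +0.29289); max(|x|,|y|,|x±y|/√2) = 1.70711 > 1 ⇒ ∉ W
candidate 3: n = (0, -1, 0, 1) → π⊥ ≈ (+1.41421, +0.00000); max(|x|,|y|,|x±y|/√2) = 1.41421 > 1 ⇒ ∉ W
candidate 4: n = (-1, -1, 0, 1) → π⊥ ≈ (+0.41421, +0.00000); max(|x|,|y|,|x±y|/√2) = 0.41421 ≤ 1 ⇒ ∈ W
candidate 5: n = (0, 1, 1, -1) → π⊥ ≈ (-1.41421, -1.00000); max(|x|,|y|,|x±y|/√2) = 1.70711 > 1 ⇒ ∉ W
candidate 6: n = (0, -1, -1, 0) → π⊥ ≈ (+0.70711, +0.29289); max(|x|,|y|,|x±y|/√2) = 0.70711 ≤ 1 ⇒ ∈ W
candidate 7: n = (1, -3, 2, 0) → π⊥ ≈ (+3.12132, -4.12132); max(|x|,|y|,|x±y|/√2) = 5.12132 > 1 ⇒ ∉ W
candidate 8: n = (1, 1, -1, 1) → π⊥ ≈ (+1.00000, +2.41421); max(|x|,|y|,|x±y|/√2) = 2.41421 > 1 ⇒ ∉ W

1, 4, 6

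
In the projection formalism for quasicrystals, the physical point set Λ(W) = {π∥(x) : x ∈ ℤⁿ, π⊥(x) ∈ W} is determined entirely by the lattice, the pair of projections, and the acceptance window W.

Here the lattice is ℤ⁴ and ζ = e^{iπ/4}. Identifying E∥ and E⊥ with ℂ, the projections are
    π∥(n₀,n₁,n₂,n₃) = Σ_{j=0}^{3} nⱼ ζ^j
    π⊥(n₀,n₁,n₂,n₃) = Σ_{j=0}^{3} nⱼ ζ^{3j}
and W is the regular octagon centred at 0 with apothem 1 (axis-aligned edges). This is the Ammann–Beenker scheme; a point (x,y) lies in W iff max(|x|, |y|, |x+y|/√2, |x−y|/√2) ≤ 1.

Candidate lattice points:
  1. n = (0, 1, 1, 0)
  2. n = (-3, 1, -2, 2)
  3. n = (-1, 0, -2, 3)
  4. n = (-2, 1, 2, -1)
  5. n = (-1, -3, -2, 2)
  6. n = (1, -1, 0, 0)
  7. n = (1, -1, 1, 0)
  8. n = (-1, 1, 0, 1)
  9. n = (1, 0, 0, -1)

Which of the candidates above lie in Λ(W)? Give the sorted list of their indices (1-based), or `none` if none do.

Internal map: ζ^{3j} for j=0..3 gives (1,0), (−√2/2,√2/2), (0,−1), (√2/2,√2/2).
candidate 1: n = (0, 1, 1, 0) → π⊥ ≈ (-0.7071, -0.2929); max(|x|,|y|,|x±y|/√2) = 0.7071 ≤ 1 ⇒ ∈ W
candidate 2: n = (-3, 1, -2, 2) → π⊥ ≈ (-2.2929, +4.1213); max(|x|,|y|,|x±y|/√2) = 4.5355 > 1 ⇒ ∉ W
candidate 3: n = (-1, 0, -2, 3) → π⊥ ≈ (+1.1213, +4.1213); max(|x|,|y|,|x±y|/√2) = 4.1213 > 1 ⇒ ∉ W
candidate 4: n = (-2, 1, 2, -1) → π⊥ ≈ (-3.4142, -2.0000); max(|x|,|y|,|x±y|/√2) = 3.8284 > 1 ⇒ ∉ W
candidate 5: n = (-1, -3, -2, 2) → π⊥ ≈ (+2.5355, +1.2929); max(|x|,|y|,|x±y|/√2) = 2.7071 > 1 ⇒ ∉ W
candidate 6: n = (1, -1, 0, 0) → π⊥ ≈ (+1.7071, -0.7071); max(|x|,|y|,|x±y|/√2) = 1.7071 > 1 ⇒ ∉ W
candidate 7: n = (1, -1, 1, 0) → π⊥ ≈ (+1.7071, -1.7071); max(|x|,|y|,|x±y|/√2) = 2.4142 > 1 ⇒ ∉ W
candidate 8: n = (-1, 1, 0, 1) → π⊥ ≈ (-1.0000, +1.4142); max(|x|,|y|,|x±y|/√2) = 1.7071 > 1 ⇒ ∉ W
candidate 9: n = (1, 0, 0, -1) → π⊥ ≈ (+0.2929, -0.7071); max(|x|,|y|,|x±y|/√2) = 0.7071 ≤ 1 ⇒ ∈ W

1, 9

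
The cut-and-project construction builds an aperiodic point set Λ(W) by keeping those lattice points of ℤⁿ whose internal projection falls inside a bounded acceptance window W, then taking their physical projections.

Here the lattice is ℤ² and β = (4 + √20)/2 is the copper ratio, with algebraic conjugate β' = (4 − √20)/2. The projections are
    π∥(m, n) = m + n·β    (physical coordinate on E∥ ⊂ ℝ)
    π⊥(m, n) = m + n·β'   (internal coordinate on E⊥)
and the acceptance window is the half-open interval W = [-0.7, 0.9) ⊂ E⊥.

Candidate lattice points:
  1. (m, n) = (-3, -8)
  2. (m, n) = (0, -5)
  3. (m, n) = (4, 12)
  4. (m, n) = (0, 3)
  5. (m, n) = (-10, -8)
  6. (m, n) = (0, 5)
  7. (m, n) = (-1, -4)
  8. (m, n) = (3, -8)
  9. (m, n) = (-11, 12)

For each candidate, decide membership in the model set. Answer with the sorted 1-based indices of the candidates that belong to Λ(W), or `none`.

7

β' = (4−√20)/2 ≈ -0.23607.
candidate 1: (m,n)=(-3,-8) → π∥ = -3-8·β ≈ -36.88854, π⊥ = -3-8·β' ≈ -1.11146 ∉ [-0.7, 0.9) ⇒ out
candidate 2: (m,n)=(0,-5) → π∥ = 0-5·β ≈ -21.18034, π⊥ = 0-5·β' ≈ 1.18034 ∉ [-0.7, 0.9) ⇒ out
candidate 3: (m,n)=(4,12) → π∥ = 4+12·β ≈ 54.83282, π⊥ = 4+12·β' ≈ 1.16718 ∉ [-0.7, 0.9) ⇒ out
candidate 4: (m,n)=(0,3) → π∥ = 0+3·β ≈ 12.70820, π⊥ = 0+3·β' ≈ -0.70820 ∉ [-0.7, 0.9) ⇒ out
candidate 5: (m,n)=(-10,-8) → π∥ = -10-8·β ≈ -43.88854, π⊥ = -10-8·β' ≈ -8.11146 ∉ [-0.7, 0.9) ⇒ out
candidate 6: (m,n)=(0,5) → π∥ = 0+5·β ≈ 21.18034, π⊥ = 0+5·β' ≈ -1.18034 ∉ [-0.7, 0.9) ⇒ out
candidate 7: (m,n)=(-1,-4) → π∥ = -1-4·β ≈ -17.94427, π⊥ = -1-4·β' ≈ -0.05573 ∈ [-0.7, 0.9) ⇒ IN Λ
candidate 8: (m,n)=(3,-8) → π∥ = 3-8·β ≈ -30.88854, π⊥ = 3-8·β' ≈ 4.88854 ∉ [-0.7, 0.9) ⇒ out
candidate 9: (m,n)=(-11,12) → π∥ = -11+12·β ≈ 39.83282, π⊥ = -11+12·β' ≈ -13.83282 ∉ [-0.7, 0.9) ⇒ out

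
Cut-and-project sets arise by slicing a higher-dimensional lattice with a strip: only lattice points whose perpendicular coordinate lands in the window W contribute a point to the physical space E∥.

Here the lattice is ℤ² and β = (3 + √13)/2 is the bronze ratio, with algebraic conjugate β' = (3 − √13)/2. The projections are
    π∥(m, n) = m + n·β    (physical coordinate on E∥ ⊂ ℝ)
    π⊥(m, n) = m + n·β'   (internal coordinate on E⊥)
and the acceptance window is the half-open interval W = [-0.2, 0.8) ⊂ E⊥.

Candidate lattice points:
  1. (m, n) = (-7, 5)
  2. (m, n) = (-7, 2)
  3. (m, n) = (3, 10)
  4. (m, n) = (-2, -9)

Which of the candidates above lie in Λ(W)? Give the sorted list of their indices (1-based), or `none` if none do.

Compute β' = (3−√13)/2 = -0.3028, so π⊥(m,n) = m -0.3028·n.
#1 (-7,5): internal coord -7 + (5)·β' = -8.5139; -8.5139 ∉ [-0.2, 0.8) → out
#2 (-7,2): internal coord -7 + (2)·β' = -7.6056; -7.6056 ∉ [-0.2, 0.8) → out
#3 (3,10): internal coord 3 + (10)·β' = -0.0278; -0.0278 ∈ [-0.2, 0.8) → IN Λ
#4 (-2,-9): internal coord -2 + (-9)·β' = +0.7250; +0.7250 ∈ [-0.2, 0.8) → IN Λ

3, 4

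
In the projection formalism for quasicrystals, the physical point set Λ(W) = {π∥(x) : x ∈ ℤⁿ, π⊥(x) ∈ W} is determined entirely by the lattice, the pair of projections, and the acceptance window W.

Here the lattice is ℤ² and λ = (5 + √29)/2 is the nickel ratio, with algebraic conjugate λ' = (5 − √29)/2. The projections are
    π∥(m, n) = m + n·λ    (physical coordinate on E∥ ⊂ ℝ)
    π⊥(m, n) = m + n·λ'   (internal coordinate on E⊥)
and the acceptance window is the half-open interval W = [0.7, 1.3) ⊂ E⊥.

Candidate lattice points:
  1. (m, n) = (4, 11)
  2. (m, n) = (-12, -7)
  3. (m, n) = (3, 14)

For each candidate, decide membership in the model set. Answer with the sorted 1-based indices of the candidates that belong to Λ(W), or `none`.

Numerically λ ≈ 5.19258 and λ' = −1/λ ≈ -0.19258.
[1] lift (4,11): star map gives 1.88159; window check 0.7 ≤ 1.88159 < 1.3 is false → out
[2] lift (-12,-7): star map gives -10.65192; window check 0.7 ≤ -10.65192 < 1.3 is false → out
[3] lift (3,14): star map gives 0.30385; window check 0.7 ≤ 0.30385 < 1.3 is false → out

none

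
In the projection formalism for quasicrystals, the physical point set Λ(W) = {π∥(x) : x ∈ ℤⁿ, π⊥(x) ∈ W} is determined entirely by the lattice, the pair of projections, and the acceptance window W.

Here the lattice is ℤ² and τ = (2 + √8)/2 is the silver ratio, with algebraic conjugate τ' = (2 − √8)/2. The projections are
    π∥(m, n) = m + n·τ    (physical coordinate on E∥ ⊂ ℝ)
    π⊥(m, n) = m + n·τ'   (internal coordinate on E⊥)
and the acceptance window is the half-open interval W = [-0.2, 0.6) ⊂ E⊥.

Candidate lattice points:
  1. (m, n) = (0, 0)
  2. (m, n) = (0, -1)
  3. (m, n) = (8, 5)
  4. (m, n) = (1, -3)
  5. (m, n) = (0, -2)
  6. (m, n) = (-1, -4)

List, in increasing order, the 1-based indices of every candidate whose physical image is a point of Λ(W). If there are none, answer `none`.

τ' = (2−√8)/2 ≈ -0.414214.
[1] lift (0,0): star map gives 0.000000; window check -0.2 ≤ 0.000000 < 0.6 is true → IN Λ
[2] lift (0,-1): star map gives 0.414214; window check -0.2 ≤ 0.414214 < 0.6 is true → IN Λ
[3] lift (8,5): star map gives 5.928932; window check -0.2 ≤ 5.928932 < 0.6 is false → out
[4] lift (1,-3): star map gives 2.242641; window check -0.2 ≤ 2.242641 < 0.6 is false → out
[5] lift (0,-2): star map gives 0.828427; window check -0.2 ≤ 0.828427 < 0.6 is false → out
[6] lift (-1,-4): star map gives 0.656854; window check -0.2 ≤ 0.656854 < 0.6 is false → out

1, 2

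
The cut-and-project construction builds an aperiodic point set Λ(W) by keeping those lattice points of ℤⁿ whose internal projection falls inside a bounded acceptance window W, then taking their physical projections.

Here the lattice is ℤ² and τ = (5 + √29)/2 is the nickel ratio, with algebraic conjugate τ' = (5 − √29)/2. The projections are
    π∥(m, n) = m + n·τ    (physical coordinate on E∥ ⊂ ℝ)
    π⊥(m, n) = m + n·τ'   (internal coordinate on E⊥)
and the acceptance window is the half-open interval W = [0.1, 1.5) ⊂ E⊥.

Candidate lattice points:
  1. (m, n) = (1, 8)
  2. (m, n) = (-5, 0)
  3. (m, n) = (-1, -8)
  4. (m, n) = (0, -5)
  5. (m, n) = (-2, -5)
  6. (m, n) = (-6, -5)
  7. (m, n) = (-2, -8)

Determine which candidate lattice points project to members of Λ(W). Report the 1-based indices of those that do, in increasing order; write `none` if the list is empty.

3, 4

τ' = (5−√29)/2 ≈ -0.19258.
candidate 1: (m,n)=(1,8) → π∥ = 1+8·τ ≈ 42.54066, π⊥ = 1+8·τ' ≈ -0.54066 ∉ [0.1, 1.5) ⇒ out
candidate 2: (m,n)=(-5,0) → π∥ = -5+0·τ ≈ -5.00000, π⊥ = -5+0·τ' ≈ -5.00000 ∉ [0.1, 1.5) ⇒ out
candidate 3: (m,n)=(-1,-8) → π∥ = -1-8·τ ≈ -42.54066, π⊥ = -1-8·τ' ≈ 0.54066 ∈ [0.1, 1.5) ⇒ IN Λ
candidate 4: (m,n)=(0,-5) → π∥ = 0-5·τ ≈ -25.96291, π⊥ = 0-5·τ' ≈ 0.96291 ∈ [0.1, 1.5) ⇒ IN Λ
candidate 5: (m,n)=(-2,-5) → π∥ = -2-5·τ ≈ -27.96291, π⊥ = -2-5·τ' ≈ -1.03709 ∉ [0.1, 1.5) ⇒ out
candidate 6: (m,n)=(-6,-5) → π∥ = -6-5·τ ≈ -31.96291, π⊥ = -6-5·τ' ≈ -5.03709 ∉ [0.1, 1.5) ⇒ out
candidate 7: (m,n)=(-2,-8) → π∥ = -2-8·τ ≈ -43.54066, π⊥ = -2-8·τ' ≈ -0.45934 ∉ [0.1, 1.5) ⇒ out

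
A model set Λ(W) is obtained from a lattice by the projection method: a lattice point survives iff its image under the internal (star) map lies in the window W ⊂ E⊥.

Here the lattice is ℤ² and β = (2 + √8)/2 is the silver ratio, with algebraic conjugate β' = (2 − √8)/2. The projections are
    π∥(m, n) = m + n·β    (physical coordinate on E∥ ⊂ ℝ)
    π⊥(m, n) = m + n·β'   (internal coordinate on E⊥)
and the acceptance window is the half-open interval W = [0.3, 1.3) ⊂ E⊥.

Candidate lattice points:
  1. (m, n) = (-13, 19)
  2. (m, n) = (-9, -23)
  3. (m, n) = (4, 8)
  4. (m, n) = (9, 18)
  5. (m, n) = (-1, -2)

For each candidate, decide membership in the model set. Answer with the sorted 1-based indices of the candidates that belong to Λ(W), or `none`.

2, 3

β' = (2−√8)/2 ≈ -0.4142.
#1 (-13,19): internal coord -13 + (19)·β' = -20.8701; -20.8701 ∉ [0.3, 1.3) → out
#2 (-9,-23): internal coord -9 + (-23)·β' = +0.5269; +0.5269 ∈ [0.3, 1.3) → IN Λ
#3 (4,8): internal coord 4 + (8)·β' = +0.6863; +0.6863 ∈ [0.3, 1.3) → IN Λ
#4 (9,18): internal coord 9 + (18)·β' = +1.5442; +1.5442 ∉ [0.3, 1.3) → out
#5 (-1,-2): internal coord -1 + (-2)·β' = -0.1716; -0.1716 ∉ [0.3, 1.3) → out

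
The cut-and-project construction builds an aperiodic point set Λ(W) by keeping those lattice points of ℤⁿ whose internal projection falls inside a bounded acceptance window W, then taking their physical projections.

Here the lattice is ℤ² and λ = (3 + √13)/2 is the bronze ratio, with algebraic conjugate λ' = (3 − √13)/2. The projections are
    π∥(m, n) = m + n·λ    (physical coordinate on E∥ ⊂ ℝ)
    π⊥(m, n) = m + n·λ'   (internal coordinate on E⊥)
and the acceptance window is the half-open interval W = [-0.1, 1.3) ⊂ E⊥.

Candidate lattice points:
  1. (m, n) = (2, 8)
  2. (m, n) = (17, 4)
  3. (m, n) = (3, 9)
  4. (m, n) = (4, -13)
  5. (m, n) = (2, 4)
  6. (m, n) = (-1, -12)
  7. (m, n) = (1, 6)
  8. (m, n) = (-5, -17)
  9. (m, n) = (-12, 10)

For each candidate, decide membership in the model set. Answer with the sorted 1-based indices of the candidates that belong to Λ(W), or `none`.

3, 5, 8

Numerically λ ≈ 3.302776 and λ' = −1/λ ≈ -0.302776.
[1] lift (2,8): star map gives -0.422205; window check -0.1 ≤ -0.422205 < 1.3 is false → out
[2] lift (17,4): star map gives 15.788897; window check -0.1 ≤ 15.788897 < 1.3 is false → out
[3] lift (3,9): star map gives 0.275019; window check -0.1 ≤ 0.275019 < 1.3 is true → IN Λ
[4] lift (4,-13): star map gives 7.936083; window check -0.1 ≤ 7.936083 < 1.3 is false → out
[5] lift (2,4): star map gives 0.788897; window check -0.1 ≤ 0.788897 < 1.3 is true → IN Λ
[6] lift (-1,-12): star map gives 2.633308; window check -0.1 ≤ 2.633308 < 1.3 is false → out
[7] lift (1,6): star map gives -0.816654; window check -0.1 ≤ -0.816654 < 1.3 is false → out
[8] lift (-5,-17): star map gives 0.147186; window check -0.1 ≤ 0.147186 < 1.3 is true → IN Λ
[9] lift (-12,10): star map gives -15.027756; window check -0.1 ≤ -15.027756 < 1.3 is false → out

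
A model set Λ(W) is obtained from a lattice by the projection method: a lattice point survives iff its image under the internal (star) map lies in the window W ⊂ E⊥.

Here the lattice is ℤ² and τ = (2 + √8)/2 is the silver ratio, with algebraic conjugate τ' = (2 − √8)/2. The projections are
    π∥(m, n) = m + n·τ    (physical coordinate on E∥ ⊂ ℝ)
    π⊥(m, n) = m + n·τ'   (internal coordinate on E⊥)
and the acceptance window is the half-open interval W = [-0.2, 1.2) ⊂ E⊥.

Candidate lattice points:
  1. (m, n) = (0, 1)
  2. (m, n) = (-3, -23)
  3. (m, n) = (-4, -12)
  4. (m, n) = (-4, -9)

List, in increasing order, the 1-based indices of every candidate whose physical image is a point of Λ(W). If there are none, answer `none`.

3

Numerically τ ≈ 2.4142 and τ' = −1/τ ≈ -0.4142.
#1 (0,1): internal coord 0 + (1)·τ' = -0.4142; -0.4142 ∉ [-0.2, 1.2) → out
#2 (-3,-23): internal coord -3 + (-23)·τ' = +6.5269; +6.5269 ∉ [-0.2, 1.2) → out
#3 (-4,-12): internal coord -4 + (-12)·τ' = +0.9706; +0.9706 ∈ [-0.2, 1.2) → IN Λ
#4 (-4,-9): internal coord -4 + (-9)·τ' = -0.2721; -0.2721 ∉ [-0.2, 1.2) → out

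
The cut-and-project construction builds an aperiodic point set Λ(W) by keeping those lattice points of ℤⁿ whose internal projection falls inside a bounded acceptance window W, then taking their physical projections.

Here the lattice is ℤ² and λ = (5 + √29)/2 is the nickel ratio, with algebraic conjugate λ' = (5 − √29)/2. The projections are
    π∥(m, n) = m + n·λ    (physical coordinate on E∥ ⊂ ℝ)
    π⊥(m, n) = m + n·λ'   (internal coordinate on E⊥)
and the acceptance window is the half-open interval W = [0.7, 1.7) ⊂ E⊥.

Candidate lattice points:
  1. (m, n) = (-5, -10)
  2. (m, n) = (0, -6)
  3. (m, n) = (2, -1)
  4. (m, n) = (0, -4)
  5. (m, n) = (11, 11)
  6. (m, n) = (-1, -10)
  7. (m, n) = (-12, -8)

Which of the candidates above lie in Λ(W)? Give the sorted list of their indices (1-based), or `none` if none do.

2, 4, 6

Compute λ' = (5−√29)/2 = -0.192582, so π⊥(m,n) = m -0.192582·n.
#1 (-5,-10): internal coord -5 + (-10)·λ' = -3.074176; -3.074176 ∉ [0.7, 1.7) → out
#2 (0,-6): internal coord 0 + (-6)·λ' = +1.155494; +1.155494 ∈ [0.7, 1.7) → IN Λ
#3 (2,-1): internal coord 2 + (-1)·λ' = +2.192582; +2.192582 ∉ [0.7, 1.7) → out
#4 (0,-4): internal coord 0 + (-4)·λ' = +0.770330; +0.770330 ∈ [0.7, 1.7) → IN Λ
#5 (11,11): internal coord 11 + (11)·λ' = +8.881594; +8.881594 ∉ [0.7, 1.7) → out
#6 (-1,-10): internal coord -1 + (-10)·λ' = +0.925824; +0.925824 ∈ [0.7, 1.7) → IN Λ
#7 (-12,-8): internal coord -12 + (-8)·λ' = -10.459341; -10.459341 ∉ [0.7, 1.7) → out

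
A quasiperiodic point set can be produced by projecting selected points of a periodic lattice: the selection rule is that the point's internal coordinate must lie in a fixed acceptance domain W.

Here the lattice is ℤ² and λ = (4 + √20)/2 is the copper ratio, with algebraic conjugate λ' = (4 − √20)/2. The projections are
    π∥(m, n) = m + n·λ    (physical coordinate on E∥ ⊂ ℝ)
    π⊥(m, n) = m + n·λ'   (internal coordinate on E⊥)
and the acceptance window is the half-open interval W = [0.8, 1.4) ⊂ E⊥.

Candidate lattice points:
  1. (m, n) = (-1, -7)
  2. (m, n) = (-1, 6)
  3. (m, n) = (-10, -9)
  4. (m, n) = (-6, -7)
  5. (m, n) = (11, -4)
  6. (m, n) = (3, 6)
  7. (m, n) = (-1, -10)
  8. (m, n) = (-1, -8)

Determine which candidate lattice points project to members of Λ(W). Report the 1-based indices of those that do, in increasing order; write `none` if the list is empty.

7, 8

λ' = (4−√20)/2 ≈ -0.236068.
#1 (-1,-7): internal coord -1 + (-7)·λ' = +0.652476; +0.652476 ∉ [0.8, 1.4) → out
#2 (-1,6): internal coord -1 + (6)·λ' = -2.416408; -2.416408 ∉ [0.8, 1.4) → out
#3 (-10,-9): internal coord -10 + (-9)·λ' = -7.875388; -7.875388 ∉ [0.8, 1.4) → out
#4 (-6,-7): internal coord -6 + (-7)·λ' = -4.347524; -4.347524 ∉ [0.8, 1.4) → out
#5 (11,-4): internal coord 11 + (-4)·λ' = +11.944272; +11.944272 ∉ [0.8, 1.4) → out
#6 (3,6): internal coord 3 + (6)·λ' = +1.583592; +1.583592 ∉ [0.8, 1.4) → out
#7 (-1,-10): internal coord -1 + (-10)·λ' = +1.360680; +1.360680 ∈ [0.8, 1.4) → IN Λ
#8 (-1,-8): internal coord -1 + (-8)·λ' = +0.888544; +0.888544 ∈ [0.8, 1.4) → IN Λ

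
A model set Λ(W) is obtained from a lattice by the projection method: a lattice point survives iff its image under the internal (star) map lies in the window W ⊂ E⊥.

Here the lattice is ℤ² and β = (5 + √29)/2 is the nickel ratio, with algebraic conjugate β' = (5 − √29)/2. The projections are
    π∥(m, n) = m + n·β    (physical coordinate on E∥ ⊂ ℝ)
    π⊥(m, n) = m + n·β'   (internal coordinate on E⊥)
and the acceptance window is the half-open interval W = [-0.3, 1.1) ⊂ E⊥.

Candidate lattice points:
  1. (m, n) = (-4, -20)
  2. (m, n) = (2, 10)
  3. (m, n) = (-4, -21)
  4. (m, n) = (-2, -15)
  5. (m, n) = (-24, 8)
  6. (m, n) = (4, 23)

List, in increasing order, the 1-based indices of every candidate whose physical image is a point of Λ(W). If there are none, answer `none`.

1, 2, 3, 4

Compute β' = (5−√29)/2 = -0.192582, so π⊥(m,n) = m -0.192582·n.
#1 (-4,-20): internal coord -4 + (-20)·β' = -0.148352; -0.148352 ∈ [-0.3, 1.1) → IN Λ
#2 (2,10): internal coord 2 + (10)·β' = +0.074176; +0.074176 ∈ [-0.3, 1.1) → IN Λ
#3 (-4,-21): internal coord -4 + (-21)·β' = +0.044230; +0.044230 ∈ [-0.3, 1.1) → IN Λ
#4 (-2,-15): internal coord -2 + (-15)·β' = +0.888736; +0.888736 ∈ [-0.3, 1.1) → IN Λ
#5 (-24,8): internal coord -24 + (8)·β' = -25.540659; -25.540659 ∉ [-0.3, 1.1) → out
#6 (4,23): internal coord 4 + (23)·β' = -0.429395; -0.429395 ∉ [-0.3, 1.1) → out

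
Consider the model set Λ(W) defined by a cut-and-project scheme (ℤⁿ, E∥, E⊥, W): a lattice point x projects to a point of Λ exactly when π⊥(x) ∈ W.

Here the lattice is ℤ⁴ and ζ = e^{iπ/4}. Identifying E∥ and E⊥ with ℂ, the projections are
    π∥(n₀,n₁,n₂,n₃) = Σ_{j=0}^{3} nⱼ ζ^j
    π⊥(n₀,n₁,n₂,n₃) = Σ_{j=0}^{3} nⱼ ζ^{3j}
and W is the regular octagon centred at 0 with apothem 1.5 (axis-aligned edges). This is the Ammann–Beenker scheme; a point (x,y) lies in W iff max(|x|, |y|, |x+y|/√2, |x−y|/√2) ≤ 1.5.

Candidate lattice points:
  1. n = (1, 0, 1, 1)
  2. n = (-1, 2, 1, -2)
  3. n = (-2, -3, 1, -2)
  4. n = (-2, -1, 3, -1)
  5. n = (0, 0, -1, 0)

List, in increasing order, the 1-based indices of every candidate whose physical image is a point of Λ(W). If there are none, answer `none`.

5

Internal map: ζ^{3j} for j=0..3 gives (1,0), (−√2/2,√2/2), (0,−1), (√2/2,√2/2).
#1 (1, 0, 1, 1): internal (1.707107, -0.292893); octagon support 1.707107 vs apothem 1.5 → ∉ W
#2 (-1, 2, 1, -2): internal (-3.828427, -1.000000); octagon support 3.828427 vs apothem 1.5 → ∉ W
#3 (-2, -3, 1, -2): internal (-1.292893, -4.535534); octagon support 4.535534 vs apothem 1.5 → ∉ W
#4 (-2, -1, 3, -1): internal (-2.000000, -4.414214); octagon support 4.535534 vs apothem 1.5 → ∉ W
#5 (0, 0, -1, 0): internal (0.000000, 1.000000); octagon support 1.000000 vs apothem 1.5 → ∈ W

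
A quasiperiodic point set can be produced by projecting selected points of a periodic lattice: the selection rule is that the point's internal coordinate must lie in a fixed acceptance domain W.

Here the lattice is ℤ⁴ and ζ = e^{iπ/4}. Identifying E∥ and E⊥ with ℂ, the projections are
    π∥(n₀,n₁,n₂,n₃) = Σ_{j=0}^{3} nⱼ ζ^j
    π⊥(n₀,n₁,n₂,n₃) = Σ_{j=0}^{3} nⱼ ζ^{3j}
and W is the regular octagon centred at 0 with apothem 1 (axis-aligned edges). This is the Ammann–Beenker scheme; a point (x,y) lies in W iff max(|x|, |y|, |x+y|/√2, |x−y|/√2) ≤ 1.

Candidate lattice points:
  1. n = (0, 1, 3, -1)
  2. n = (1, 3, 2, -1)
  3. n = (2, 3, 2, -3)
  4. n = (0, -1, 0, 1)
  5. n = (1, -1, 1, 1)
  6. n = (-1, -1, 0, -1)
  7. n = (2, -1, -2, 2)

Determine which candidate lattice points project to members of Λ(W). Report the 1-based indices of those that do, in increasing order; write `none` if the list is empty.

none

With ζ = e^{iπ/4} the internal vectors are ζ^0,ζ^3,ζ^6,ζ^9.
candidate 1: n = (0, 1, 3, -1) → π⊥ ≈ (-1.414214, -3.000000); max(|x|,|y|,|x±y|/√2) = 3.121320 > 1 ⇒ ∉ W
candidate 2: n = (1, 3, 2, -1) → π⊥ ≈ (-1.828427, -0.585786); max(|x|,|y|,|x±y|/√2) = 1.828427 > 1 ⇒ ∉ W
candidate 3: n = (2, 3, 2, -3) → π⊥ ≈ (-2.242641, -2.000000); max(|x|,|y|,|x±y|/√2) = 3.000000 > 1 ⇒ ∉ W
candidate 4: n = (0, -1, 0, 1) → π⊥ ≈ (+1.414214, +0.000000); max(|x|,|y|,|x±y|/√2) = 1.414214 > 1 ⇒ ∉ W
candidate 5: n = (1, -1, 1, 1) → π⊥ ≈ (+2.414214, -1.000000); max(|x|,|y|,|x±y|/√2) = 2.414214 > 1 ⇒ ∉ W
candidate 6: n = (-1, -1, 0, -1) → π⊥ ≈ (-1.000000, -1.414214); max(|x|,|y|,|x±y|/√2) = 1.707107 > 1 ⇒ ∉ W
candidate 7: n = (2, -1, -2, 2) → π⊥ ≈ (+4.121320, +2.707107); max(|x|,|y|,|x±y|/√2) = 4.828427 > 1 ⇒ ∉ W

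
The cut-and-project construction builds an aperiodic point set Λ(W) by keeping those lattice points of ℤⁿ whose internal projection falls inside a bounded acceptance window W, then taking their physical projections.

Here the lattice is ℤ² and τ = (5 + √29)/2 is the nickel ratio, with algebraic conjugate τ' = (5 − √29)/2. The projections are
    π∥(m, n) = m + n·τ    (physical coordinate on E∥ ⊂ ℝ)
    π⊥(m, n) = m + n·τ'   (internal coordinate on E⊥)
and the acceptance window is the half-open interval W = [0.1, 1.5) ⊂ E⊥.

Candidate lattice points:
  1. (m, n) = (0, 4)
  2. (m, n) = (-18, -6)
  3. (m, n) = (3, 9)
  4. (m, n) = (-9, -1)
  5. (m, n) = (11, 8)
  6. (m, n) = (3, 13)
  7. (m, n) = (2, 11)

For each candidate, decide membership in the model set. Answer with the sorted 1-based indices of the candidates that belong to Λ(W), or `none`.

Compute τ' = (5−√29)/2 = -0.192582, so π⊥(m,n) = m -0.192582·n.
#1 (0,4): internal coord 0 + (4)·τ' = -0.770330; -0.770330 ∉ [0.1, 1.5) → out
#2 (-18,-6): internal coord -18 + (-6)·τ' = -16.844506; -16.844506 ∉ [0.1, 1.5) → out
#3 (3,9): internal coord 3 + (9)·τ' = +1.266758; +1.266758 ∈ [0.1, 1.5) → IN Λ
#4 (-9,-1): internal coord -9 + (-1)·τ' = -8.807418; -8.807418 ∉ [0.1, 1.5) → out
#5 (11,8): internal coord 11 + (8)·τ' = +9.459341; +9.459341 ∉ [0.1, 1.5) → out
#6 (3,13): internal coord 3 + (13)·τ' = +0.496429; +0.496429 ∈ [0.1, 1.5) → IN Λ
#7 (2,11): internal coord 2 + (11)·τ' = -0.118406; -0.118406 ∉ [0.1, 1.5) → out

3, 6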